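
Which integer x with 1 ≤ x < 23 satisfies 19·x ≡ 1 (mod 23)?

23 = 1·19 + 4
19 = 4·4 + 3
4 = 1·3 + 1
3 = 3·1 + 0
Back-substituting gives 19·17 ≡ 1 (mod 23).

17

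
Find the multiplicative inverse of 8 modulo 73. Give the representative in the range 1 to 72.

73 = 9·8 + 1
8 = 8·1 + 0
Back-substituting gives 8·64 ≡ 1 (mod 73).

64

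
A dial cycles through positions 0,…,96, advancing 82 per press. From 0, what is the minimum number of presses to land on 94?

39

The inverse of 82 mod 97 is 84 (since 82·84 = 6888 ≡ 1).
So x ≡ 84·94 = 7896 ≡ 39 (mod 97).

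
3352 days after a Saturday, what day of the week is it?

3352 − 478·7 = 6, so 3352 ≡ 6 (mod 7).
Saturday + 6 days → Friday.

Friday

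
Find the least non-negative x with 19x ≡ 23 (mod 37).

19⁻¹ ≡ 2 (mod 37) because 19·2 = 38 = 1·37 + 1.
Multiplying both sides by 2: x ≡ 2·23 = 46 ≡ 9 (mod 37).
Check: 19·9 = 171 = 4·37 + 23.

9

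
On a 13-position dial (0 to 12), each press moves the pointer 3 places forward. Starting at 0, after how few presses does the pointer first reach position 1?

The inverse of 3 mod 13 is 9 (since 3·9 = 27 ≡ 1).
Multiplying both sides by 9: x ≡ 9·1 = 9 ≡ 9 (mod 13).

9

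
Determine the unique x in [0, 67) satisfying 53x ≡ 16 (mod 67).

53⁻¹ ≡ 43 (mod 67) because 53·43 = 2279 = 34·67 + 1.
Multiplying both sides by 43: x ≡ 43·16 = 688 ≡ 18 (mod 67).

18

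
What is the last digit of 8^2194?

Last digits of 8^n: 8, 4, 2, 6 (period 4).
2194 mod 4 = 2, so the last digit matches 8^2 = 4.

4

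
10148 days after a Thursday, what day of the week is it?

10148 = 1449·7 + 5, so 10148 mod 7 = 5.
Thursday + 5 days → Tuesday.

Tuesday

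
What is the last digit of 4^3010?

6

Powers of 4 mod 10 repeat with period 2: 4, 6.
3010 mod 2 = 0, so the last digit matches 4^2 = 6.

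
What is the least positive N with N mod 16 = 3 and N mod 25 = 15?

x ≡ 3 (mod 16) gives x ∈ {3, 19, 35, 51, 67, 83, 99, 115}.
The first of these with x mod 25 = 15 is 115.

115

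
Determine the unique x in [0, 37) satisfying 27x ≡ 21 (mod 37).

27⁻¹ ≡ 11 (mod 37) because 27·11 = 297 = 8·37 + 1.
Multiplying both sides by 11: x ≡ 11·21 = 231 ≡ 9 (mod 37).
Check: 27·9 = 243 = 6·37 + 21.

9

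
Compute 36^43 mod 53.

46

By repeated squaring mod 53: 36^1≡36, 36^2≡24, 36^4≡46, 36^8≡49, 36^16≡16, 36^32≡44.
43 = 1 + 2 + 8 + 32, so 36^43 ≡ 36·24·49·44 ≡ 46 (mod 53).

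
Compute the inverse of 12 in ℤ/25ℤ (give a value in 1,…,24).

25 = 2·12 + 1
12 = 12·1 + 0
Back-substituting gives 12·23 ≡ 1 (mod 25).

23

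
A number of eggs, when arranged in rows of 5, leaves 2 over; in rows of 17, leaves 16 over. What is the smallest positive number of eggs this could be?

x ≡ 2 (mod 5) gives x ∈ {2, 7, 12, 17, 22, 27, 32, 37, …}.
The first of these with x mod 17 = 16 is 67.

67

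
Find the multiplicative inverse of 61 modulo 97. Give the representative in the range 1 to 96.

97 = 1·61 + 36
61 = 1·36 + 25
36 = 1·25 + 11
25 = 2·11 + 3
11 = 3·3 + 2
3 = 1·2 + 1
2 = 2·1 + 0
Back-substituting gives 61·35 ≡ 1 (mod 97).

35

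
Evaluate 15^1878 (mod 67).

Square-and-reduce mod 67: 15^1≡15, 15^2≡24, 15^4≡40, 15^8≡59, 15^16≡64, 15^32≡9, 15^64≡14, 15^128≡62, 15^256≡25, 15^512≡22, 15^1024≡15.
1878 = 2 + 4 + 16 + 64 + 256 + 512 + 1024, so 15^1878 ≡ 24·40·64·14·25·22·15 ≡ 59 (mod 67).

59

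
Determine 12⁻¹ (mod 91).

38

12·38 = 456 = 5·91 + 1, so 12⁻¹ ≡ 38 (mod 91).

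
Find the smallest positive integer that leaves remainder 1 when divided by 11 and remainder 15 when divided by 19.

x ≡ 1 (mod 11) gives x ∈ {1, 12, 23, 34}.
The first of these with x mod 19 = 15 is 34.

34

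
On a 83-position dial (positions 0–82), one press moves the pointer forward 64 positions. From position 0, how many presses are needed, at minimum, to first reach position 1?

83 = 1·64 + 19
64 = 3·19 + 7
19 = 2·7 + 5
7 = 1·5 + 2
5 = 2·2 + 1
2 = 2·1 + 0
Back-substituting gives 64·48 ≡ 1 (mod 83).

48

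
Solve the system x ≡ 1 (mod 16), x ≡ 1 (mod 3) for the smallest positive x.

1

x ≡ 1 (mod 3) gives x ∈ {1}.
The first of these with x mod 16 = 1 is 1.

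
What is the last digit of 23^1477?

The units digit of 23^n cycles with period 4: 3, 9, 7, 1, …
1477 leaves remainder 1 on division by 4, so 23^1477 ends in 3.

3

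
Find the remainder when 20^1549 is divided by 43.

5

Successive squares of 20 mod 43: 20^1≡20, 20^2≡13, 20^4≡40, 20^8≡9, 20^16≡38, 20^32≡25, 20^64≡23, 20^128≡13, 20^256≡40, 20^512≡9, 20^1024≡38.
1549 = 1 + 4 + 8 + 512 + 1024, so 20^1549 ≡ 20·40·9·9·38 ≡ 5 (mod 43).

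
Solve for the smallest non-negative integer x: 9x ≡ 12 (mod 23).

The inverse of 9 mod 23 is 18 (since 9·18 = 162 ≡ 1).
Multiplying both sides by 18: x ≡ 18·12 = 216 ≡ 9 (mod 23).

9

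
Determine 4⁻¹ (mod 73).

4·55 = 220 = 3·73 + 1, so 4⁻¹ ≡ 55 (mod 73).

55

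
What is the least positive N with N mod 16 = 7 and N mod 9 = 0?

135

Since 9·9 ≡ 1 (mod 16), take x = 0 + 9·((7−0)·9 mod 16) = 0 + 9·15 = 135.
Check: 135 mod 16 = 7, 135 mod 9 = 0.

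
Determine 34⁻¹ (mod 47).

18

47 = 1·34 + 13
34 = 2·13 + 8
13 = 1·8 + 5
8 = 1·5 + 3
5 = 1·3 + 2
3 = 1·2 + 1
2 = 2·1 + 0
Back-substituting gives 34·18 ≡ 1 (mod 47).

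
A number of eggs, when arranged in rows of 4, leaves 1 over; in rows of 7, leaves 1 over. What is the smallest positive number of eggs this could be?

Since 7·3 ≡ 1 (mod 4), take x = 1 + 7·((1−1)·3 mod 4) = 1 + 7·0 = 1.
Check: 1 mod 4 = 1, 1 mod 7 = 1.

1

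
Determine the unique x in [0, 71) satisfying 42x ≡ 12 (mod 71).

The inverse of 42 mod 71 is 22 (since 42·22 = 924 ≡ 1).
Multiplying both sides by 22: x ≡ 22·12 = 264 ≡ 51 (mod 71).

51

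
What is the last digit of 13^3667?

Powers of 3 mod 10 repeat with period 4: 3, 9, 7, 1.
3667 leaves remainder 3 on division by 4, so 13^3667 ends in 7.

7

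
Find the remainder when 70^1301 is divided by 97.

Square-and-reduce mod 97: 70^1≡70, 70^2≡50, 70^4≡75, 70^8≡96, 70^16≡1, 70^32≡1, 70^64≡1, 70^128≡1, 70^256≡1, 70^512≡1, 70^1024≡1.
Since 1301 = 1 + 4 + 16 + 256 + 1024 in binary, 70^1301 ≡ 70·75·1·1·1 ≡ 12 (mod 97).

12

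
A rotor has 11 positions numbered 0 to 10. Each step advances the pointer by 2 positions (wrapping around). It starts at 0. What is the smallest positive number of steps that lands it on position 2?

The inverse of 2 mod 11 is 6 (since 2·6 = 12 ≡ 1).
Multiplying both sides by 6: x ≡ 6·2 = 12 ≡ 1 (mod 11).

1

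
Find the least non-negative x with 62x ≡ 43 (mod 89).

62⁻¹ ≡ 56 (mod 89) because 62·56 = 3472 = 39·89 + 1.
Multiplying both sides by 56: x ≡ 56·43 = 2408 ≡ 5 (mod 89).

5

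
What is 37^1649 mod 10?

Last digits of 7^n: 7, 9, 3, 1 (period 4).
1649 mod 4 = 1, so the last digit matches 7^1 = 7.

7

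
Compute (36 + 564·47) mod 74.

564·47 = 26508.
26508 mod 74 = 16 (since 358·74 = 26492).
(36 + 16) mod 74 = 52.

52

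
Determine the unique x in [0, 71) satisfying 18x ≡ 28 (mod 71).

18⁻¹ ≡ 4 (mod 71) because 18·4 = 72 = 1·71 + 1.
Multiplying both sides by 4: x ≡ 4·28 = 112 ≡ 41 (mod 71).

41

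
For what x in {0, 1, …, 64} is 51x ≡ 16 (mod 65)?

36

51⁻¹ ≡ 51 (mod 65) because 51·51 = 2601 = 40·65 + 1.
Multiplying both sides by 51: x ≡ 51·16 = 816 ≡ 36 (mod 65).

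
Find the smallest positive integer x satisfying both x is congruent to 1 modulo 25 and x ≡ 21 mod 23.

x ≡ 21 (mod 23) gives x ∈ {21, 44, 67, 90, 113, 136, 159, 182, …}.
The first of these with x mod 25 = 1 is 251.

251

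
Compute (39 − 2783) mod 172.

8

Dividing 2783 by 172 gives quotient 16 and remainder 31.
(39 − 31) mod 172 = 8.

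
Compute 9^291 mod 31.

Successive squares of 9 mod 31: 9^1≡9, 9^2≡19, 9^4≡20, 9^8≡28, 9^16≡9, 9^32≡19, 9^64≡20, 9^128≡28, 9^256≡9.
291 = 1 + 2 + 32 + 256, so 9^291 ≡ 9·19·19·9 ≡ 8 (mod 31).

8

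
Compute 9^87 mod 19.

By repeated squaring mod 19: 9^1≡9, 9^2≡5, 9^4≡6, 9^8≡17, 9^16≡4, 9^32≡16, 9^64≡9.
87 = 1 + 2 + 4 + 16 + 64, so 9^87 ≡ 9·5·6·4·9 ≡ 11 (mod 19).

11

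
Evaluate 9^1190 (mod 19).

Successive squares of 9 mod 19: 9^1≡9, 9^2≡5, 9^4≡6, 9^8≡17, 9^16≡4, 9^32≡16, 9^64≡9, 9^128≡5, 9^256≡6, 9^512≡17, 9^1024≡4.
Since 1190 = 2 + 4 + 32 + 128 + 1024 in binary, 9^1190 ≡ 5·6·16·5·4 ≡ 5 (mod 19).

5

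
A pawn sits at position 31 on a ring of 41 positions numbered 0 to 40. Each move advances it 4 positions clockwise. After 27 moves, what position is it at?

16

27·4 = 108.
108 mod 41 = 26 (since 2·41 = 82).
(31 + 26) mod 41 = 16.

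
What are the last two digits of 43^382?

Square-and-reduce mod 100: 43^1≡43, 43^2≡49, 43^4≡1, 43^8≡1, 43^16≡1, 43^32≡1, 43^64≡1, 43^128≡1, 43^256≡1.
382 = 2 + 4 + 8 + 16 + 32 + 64 + 256, so 43^382 ≡ 49·1·1·1·1·1·1 ≡ 49 (mod 100).

49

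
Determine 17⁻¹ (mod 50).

17·3 = 51 = 1·50 + 1, so 17⁻¹ ≡ 3 (mod 50).

3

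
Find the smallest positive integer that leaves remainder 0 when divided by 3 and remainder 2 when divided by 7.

Since 7·1 ≡ 1 (mod 3), take x = 2 + 7·((0−2)·1 mod 3) = 2 + 7·1 = 9.
Check: 9 mod 3 = 0, 9 mod 7 = 2.

9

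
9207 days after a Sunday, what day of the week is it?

Tuesday

9207 − 1315·7 = 2, so 9207 ≡ 2 (mod 7).
Sunday + 2 days → Tuesday.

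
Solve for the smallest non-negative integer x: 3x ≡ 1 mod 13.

9

3⁻¹ ≡ 9 (mod 13) because 3·9 = 27 = 2·13 + 1.
So x ≡ 9·1 = 9 ≡ 9 (mod 13).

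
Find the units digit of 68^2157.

8

Last digits of 8^n: 8, 4, 2, 6 (period 4).
2157 leaves remainder 1 on division by 4, so 68^2157 ends in 8.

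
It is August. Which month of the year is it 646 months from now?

Dividing 646 by 12 gives quotient 53 and remainder 10.
August + 10 months → June.

June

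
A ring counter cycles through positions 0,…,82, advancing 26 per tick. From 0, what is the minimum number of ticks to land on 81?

26⁻¹ ≡ 16 (mod 83) because 26·16 = 416 = 5·83 + 1.
So x ≡ 16·81 = 1296 ≡ 51 (mod 83).

51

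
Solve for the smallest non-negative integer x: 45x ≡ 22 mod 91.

47

The inverse of 45 mod 91 is 89 (since 45·89 = 4005 ≡ 1).
Multiplying both sides by 89: x ≡ 89·22 = 1958 ≡ 47 (mod 91).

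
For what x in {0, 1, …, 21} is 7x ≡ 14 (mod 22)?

The inverse of 7 mod 22 is 19 (since 7·19 = 133 ≡ 1).
Multiplying both sides by 19: x ≡ 19·14 = 266 ≡ 2 (mod 22).

2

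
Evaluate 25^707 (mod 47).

34

Successive squares of 25 mod 47: 25^1≡25, 25^2≡14, 25^4≡8, 25^8≡17, 25^16≡7, 25^32≡2, 25^64≡4, 25^128≡16, 25^256≡21, 25^512≡18.
707 = 1 + 2 + 64 + 128 + 512, so 25^707 ≡ 25·14·4·16·18 ≡ 34 (mod 47).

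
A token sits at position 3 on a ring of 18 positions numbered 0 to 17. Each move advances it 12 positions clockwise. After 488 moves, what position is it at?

488·12 = 5856.
Dividing 5856 by 18 gives quotient 325 and remainder 6.
(3 + 6) mod 18 = 9.

9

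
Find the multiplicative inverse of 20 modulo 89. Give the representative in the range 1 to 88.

20·49 = 980 = 11·89 + 1, so 20⁻¹ ≡ 49 (mod 89).

49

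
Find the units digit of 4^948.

Powers of 4 mod 10 repeat with period 2: 4, 6.
948 leaves remainder 0 on division by 2, so 4^948 ends in 6.

6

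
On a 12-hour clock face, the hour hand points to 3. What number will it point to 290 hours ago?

1

Dividing 290 by 12 gives quotient 24 and remainder 2.
3 − 2 → 1 on a 12-hour dial.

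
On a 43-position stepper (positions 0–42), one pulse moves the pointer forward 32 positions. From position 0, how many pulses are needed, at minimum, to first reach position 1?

39

32·39 = 1248 = 29·43 + 1, so 32⁻¹ ≡ 39 (mod 43).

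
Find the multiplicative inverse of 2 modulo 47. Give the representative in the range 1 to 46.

2·24 = 48 = 1·47 + 1, so 2⁻¹ ≡ 24 (mod 47).

24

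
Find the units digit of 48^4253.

Powers of 8 mod 10 repeat with period 4: 8, 4, 2, 6.
4253 leaves remainder 1 on division by 4, so 48^4253 ends in 8.

8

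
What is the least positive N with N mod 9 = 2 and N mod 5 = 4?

Since 5·2 ≡ 1 (mod 9), take x = 4 + 5·((2−4)·2 mod 9) = 4 + 5·5 = 29.
Check: 29 mod 9 = 2, 29 mod 5 = 4.

29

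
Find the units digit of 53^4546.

Powers of 3 mod 10 repeat with period 4: 3, 9, 7, 1.
4546 mod 4 = 2, so the last digit matches 3^2 = 9.

9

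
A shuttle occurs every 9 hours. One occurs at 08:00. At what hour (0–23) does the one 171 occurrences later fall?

171·9 = 1539.
1539 mod 24 = 3 (since 64·24 = 1536).
(8 + 3) mod 24 = 11.

11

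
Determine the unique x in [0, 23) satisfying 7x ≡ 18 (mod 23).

19

7⁻¹ ≡ 10 (mod 23) because 7·10 = 70 = 3·23 + 1.
Multiplying both sides by 10: x ≡ 10·18 = 180 ≡ 19 (mod 23).
Check: 7·19 = 133 = 5·23 + 18.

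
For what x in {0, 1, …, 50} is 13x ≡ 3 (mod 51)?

The inverse of 13 mod 51 is 4 (since 13·4 = 52 ≡ 1).
So x ≡ 4·3 = 12 ≡ 12 (mod 51).

12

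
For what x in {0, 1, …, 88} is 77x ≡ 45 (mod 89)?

The inverse of 77 mod 89 is 37 (since 77·37 = 2849 ≡ 1).
So x ≡ 37·45 = 1665 ≡ 63 (mod 89).
Check: 77·63 = 4851 = 54·89 + 45.

63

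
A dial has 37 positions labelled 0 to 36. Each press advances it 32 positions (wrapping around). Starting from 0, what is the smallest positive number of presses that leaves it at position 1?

32·22 = 704 = 19·37 + 1, so 32⁻¹ ≡ 22 (mod 37).

22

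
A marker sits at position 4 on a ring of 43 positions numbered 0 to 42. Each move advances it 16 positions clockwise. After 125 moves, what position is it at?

125·16 = 2000.
2000 − 46·43 = 22, so 2000 ≡ 22 (mod 43).
(4 + 22) mod 43 = 26.

26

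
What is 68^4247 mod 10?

The units digit of 68^n cycles with period 4: 8, 4, 2, 6, …
4247 leaves remainder 3 on division by 4, so 68^4247 ends in 2.

2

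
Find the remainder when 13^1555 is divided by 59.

44

Successive squares of 13 mod 59: 13^1≡13, 13^2≡51, 13^4≡5, 13^8≡25, 13^16≡35, 13^32≡45, 13^64≡19, 13^128≡7, 13^256≡49, 13^512≡41, 13^1024≡29.
1555 = 1 + 2 + 16 + 512 + 1024, so 13^1555 ≡ 13·51·35·41·29 ≡ 44 (mod 59).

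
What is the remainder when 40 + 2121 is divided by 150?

2121 = 14·150 + 21, so 2121 mod 150 = 21.
(40 + 21) mod 150 = 61.

61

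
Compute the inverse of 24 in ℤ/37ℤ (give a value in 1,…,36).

37 = 1·24 + 13
24 = 1·13 + 11
13 = 1·11 + 2
11 = 5·2 + 1
2 = 2·1 + 0
Back-substituting gives 24·17 ≡ 1 (mod 37).

17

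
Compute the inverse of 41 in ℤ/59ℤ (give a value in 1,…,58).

36

59 = 1·41 + 18
41 = 2·18 + 5
18 = 3·5 + 3
5 = 1·3 + 2
3 = 1·2 + 1
2 = 2·1 + 0
Back-substituting gives 41·36 ≡ 1 (mod 59).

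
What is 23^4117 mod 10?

3

Last digits of 3^n: 3, 9, 7, 1 (period 4).
4117 mod 4 = 1, so the last digit matches 3^1 = 3.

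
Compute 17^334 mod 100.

Square-and-reduce mod 100: 17^1≡17, 17^2≡89, 17^4≡21, 17^8≡41, 17^16≡81, 17^32≡61, 17^64≡21, 17^128≡41, 17^256≡81.
334 = 2 + 4 + 8 + 64 + 256, so 17^334 ≡ 89·21·41·21·81 ≡ 29 (mod 100).

29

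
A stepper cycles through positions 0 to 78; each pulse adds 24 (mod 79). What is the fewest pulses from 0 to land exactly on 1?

56

24·56 = 1344 = 17·79 + 1, so 24⁻¹ ≡ 56 (mod 79).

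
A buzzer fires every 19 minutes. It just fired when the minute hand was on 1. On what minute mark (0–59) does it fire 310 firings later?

11

310·19 = 5890.
5890 mod 60 = 10 (since 98·60 = 5880).
(1 + 10) mod 60 = 11.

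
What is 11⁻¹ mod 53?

29

11·29 = 319 = 6·53 + 1, so 11⁻¹ ≡ 29 (mod 53).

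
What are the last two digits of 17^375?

93

Successive squares of 17 mod 100: 17^1≡17, 17^2≡89, 17^4≡21, 17^8≡41, 17^16≡81, 17^32≡61, 17^64≡21, 17^128≡41, 17^256≡81.
Since 375 = 1 + 2 + 4 + 16 + 32 + 64 + 256 in binary, 17^375 ≡ 17·89·21·81·61·21·81 ≡ 93 (mod 100).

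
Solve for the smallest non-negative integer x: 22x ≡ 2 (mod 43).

4

22⁻¹ ≡ 2 (mod 43) because 22·2 = 44 = 1·43 + 1.
Multiplying both sides by 2: x ≡ 2·2 = 4 ≡ 4 (mod 43).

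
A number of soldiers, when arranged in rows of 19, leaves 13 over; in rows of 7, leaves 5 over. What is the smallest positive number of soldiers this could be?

Since 7·11 ≡ 1 (mod 19), take x = 5 + 7·((13−5)·11 mod 19) = 5 + 7·12 = 89.
Check: 89 mod 19 = 13, 89 mod 7 = 5.

89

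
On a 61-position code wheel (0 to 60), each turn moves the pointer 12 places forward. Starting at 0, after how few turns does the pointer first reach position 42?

The inverse of 12 mod 61 is 56 (since 12·56 = 672 ≡ 1).
So x ≡ 56·42 = 2352 ≡ 34 (mod 61).
Check: 12·34 = 408 = 6·61 + 42.

34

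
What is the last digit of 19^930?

Powers of 9 mod 10 repeat with period 2: 9, 1.
930 mod 2 = 0, so the last digit matches 9^2 = 1.

1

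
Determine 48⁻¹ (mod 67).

67 = 1·48 + 19
48 = 2·19 + 10
19 = 1·10 + 9
10 = 1·9 + 1
9 = 9·1 + 0
Back-substituting gives 48·7 ≡ 1 (mod 67).

7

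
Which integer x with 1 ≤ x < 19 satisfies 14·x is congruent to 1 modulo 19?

19 = 1·14 + 5
14 = 2·5 + 4
5 = 1·4 + 1
4 = 4·1 + 0
Back-substituting gives 14·15 ≡ 1 (mod 19).

15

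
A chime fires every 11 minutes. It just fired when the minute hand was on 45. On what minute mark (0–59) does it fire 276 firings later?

276·11 = 3036.
3036 mod 60 = 36 (since 50·60 = 3000).
(45 + 36) mod 60 = 21.

21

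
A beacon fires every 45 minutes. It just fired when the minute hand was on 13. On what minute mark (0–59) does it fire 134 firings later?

134·45 = 6030.
Dividing 6030 by 60 gives quotient 100 and remainder 30.
(13 + 30) mod 60 = 43.

43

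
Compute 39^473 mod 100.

19

Square-and-reduce mod 100: 39^1≡39, 39^2≡21, 39^4≡41, 39^8≡81, 39^16≡61, 39^32≡21, 39^64≡41, 39^128≡81, 39^256≡61.
473 = 1 + 8 + 16 + 64 + 128 + 256, so 39^473 ≡ 39·81·61·41·81·61 ≡ 19 (mod 100).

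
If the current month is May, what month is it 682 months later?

682 = 56·12 + 10, so 682 mod 12 = 10.
May + 10 months → March.

March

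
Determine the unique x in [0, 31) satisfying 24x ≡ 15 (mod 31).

20

24⁻¹ ≡ 22 (mod 31) because 24·22 = 528 = 17·31 + 1.
Multiplying both sides by 22: x ≡ 22·15 = 330 ≡ 20 (mod 31).
Check: 24·20 = 480 = 15·31 + 15.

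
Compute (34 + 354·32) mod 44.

354·32 = 11328.
11328 − 257·44 = 20, so 11328 ≡ 20 (mod 44).
(34 + 20) mod 44 = 10.

10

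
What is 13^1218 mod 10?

9

The units digit of 13^n cycles with period 4: 3, 9, 7, 1, …
1218 leaves remainder 2 on division by 4, so 13^1218 ends in 9.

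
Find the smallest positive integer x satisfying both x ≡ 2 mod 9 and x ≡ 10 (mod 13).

101

Since 13·7 ≡ 1 (mod 9), take x = 10 + 13·((2−10)·7 mod 9) = 10 + 13·7 = 101.
Check: 101 mod 9 = 2, 101 mod 13 = 10.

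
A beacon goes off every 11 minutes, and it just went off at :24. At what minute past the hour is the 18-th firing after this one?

18·11 = 198.
198 mod 60 = 18 (since 3·60 = 180).
(24 + 18) mod 60 = 42.

42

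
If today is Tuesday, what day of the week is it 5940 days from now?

Saturday

5940 mod 7 = 4 (since 848·7 = 5936).
Tuesday + 4 days → Saturday.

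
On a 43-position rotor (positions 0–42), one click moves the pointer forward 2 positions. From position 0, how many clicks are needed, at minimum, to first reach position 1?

2·22 = 44 = 1·43 + 1, so 2⁻¹ ≡ 22 (mod 43).

22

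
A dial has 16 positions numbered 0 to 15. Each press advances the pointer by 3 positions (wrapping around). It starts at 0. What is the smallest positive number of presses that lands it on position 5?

The inverse of 3 mod 16 is 11 (since 3·11 = 33 ≡ 1).
Multiplying both sides by 11: x ≡ 11·5 = 55 ≡ 7 (mod 16).

7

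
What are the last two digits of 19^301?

Square-and-reduce mod 100: 19^1≡19, 19^2≡61, 19^4≡21, 19^8≡41, 19^16≡81, 19^32≡61, 19^64≡21, 19^128≡41, 19^256≡81.
Since 301 = 1 + 4 + 8 + 32 + 256 in binary, 19^301 ≡ 19·21·41·61·81 ≡ 19 (mod 100).

19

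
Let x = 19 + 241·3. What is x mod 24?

241·3 = 723.
723 − 30·24 = 3, so 723 ≡ 3 (mod 24).
(19 + 3) mod 24 = 22.

22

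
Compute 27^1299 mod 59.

29

By repeated squaring mod 59: 27^1≡27, 27^2≡21, 27^4≡28, 27^8≡17, 27^16≡53, 27^32≡36, 27^64≡57, 27^128≡4, 27^256≡16, 27^512≡20, 27^1024≡46.
1299 = 1 + 2 + 16 + 256 + 1024, so 27^1299 ≡ 27·21·53·16·46 ≡ 29 (mod 59).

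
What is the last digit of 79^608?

1

Last digits of 9^n: 9, 1 (period 2).
608 leaves remainder 0 on division by 2, so 79^608 ends in 1.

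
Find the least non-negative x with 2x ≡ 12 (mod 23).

The inverse of 2 mod 23 is 12 (since 2·12 = 24 ≡ 1).
Multiplying both sides by 12: x ≡ 12·12 = 144 ≡ 6 (mod 23).

6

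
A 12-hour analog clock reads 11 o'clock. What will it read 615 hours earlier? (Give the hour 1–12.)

8

615 mod 12 = 3 (since 51·12 = 612).
11 − 3 → 8 on a 12-hour dial.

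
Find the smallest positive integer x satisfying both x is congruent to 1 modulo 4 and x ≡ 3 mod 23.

Since 23·3 ≡ 1 (mod 4), take x = 3 + 23·((1−3)·3 mod 4) = 3 + 23·2 = 49.
Check: 49 mod 4 = 1, 49 mod 23 = 3.

49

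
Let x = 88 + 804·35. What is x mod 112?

4

804·35 = 28140.
28140 − 251·112 = 28, so 28140 ≡ 28 (mod 112).
(88 + 28) mod 112 = 4.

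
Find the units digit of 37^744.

1

Powers of 7 mod 10 repeat with period 4: 7, 9, 3, 1.
744 mod 4 = 0, so the last digit matches 7^4 = 1.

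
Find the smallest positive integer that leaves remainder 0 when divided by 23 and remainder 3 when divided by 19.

Since 19·17 ≡ 1 (mod 23), take x = 3 + 19·((0−3)·17 mod 23) = 3 + 19·18 = 345.
Check: 345 mod 23 = 0, 345 mod 19 = 3.

345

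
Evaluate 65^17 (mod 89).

Square-and-reduce mod 89: 65^1≡65, 65^2≡42, 65^4≡73, 65^8≡78, 65^16≡32.
Since 17 = 1 + 16 in binary, 65^17 ≡ 65·32 ≡ 33 (mod 89).

33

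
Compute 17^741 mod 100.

Successive squares of 17 mod 100: 17^1≡17, 17^2≡89, 17^4≡21, 17^8≡41, 17^16≡81, 17^32≡61, 17^64≡21, 17^128≡41, 17^256≡81, 17^512≡61.
741 = 1 + 4 + 32 + 64 + 128 + 512, so 17^741 ≡ 17·21·61·21·41·61 ≡ 17 (mod 100).

17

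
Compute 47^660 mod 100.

Square-and-reduce mod 100: 47^1≡47, 47^2≡9, 47^4≡81, 47^8≡61, 47^16≡21, 47^32≡41, 47^64≡81, 47^128≡61, 47^256≡21, 47^512≡41.
660 = 4 + 16 + 128 + 512, so 47^660 ≡ 81·21·61·41 ≡ 1 (mod 100).

1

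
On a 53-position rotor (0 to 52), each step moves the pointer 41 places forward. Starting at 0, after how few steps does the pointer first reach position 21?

38

The inverse of 41 mod 53 is 22 (since 41·22 = 902 ≡ 1).
Multiplying both sides by 22: x ≡ 22·21 = 462 ≡ 38 (mod 53).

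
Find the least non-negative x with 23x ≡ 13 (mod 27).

23⁻¹ ≡ 20 (mod 27) because 23·20 = 460 = 17·27 + 1.
So x ≡ 20·13 = 260 ≡ 17 (mod 27).

17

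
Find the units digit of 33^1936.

Powers of 3 mod 10 repeat with period 4: 3, 9, 7, 1.
1936 mod 4 = 0, so the last digit matches 3^4 = 1.

1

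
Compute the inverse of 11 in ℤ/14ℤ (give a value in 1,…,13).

9

14 = 1·11 + 3
11 = 3·3 + 2
3 = 1·2 + 1
2 = 2·1 + 0
Back-substituting gives 11·9 ≡ 1 (mod 14).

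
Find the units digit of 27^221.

Last digits of 7^n: 7, 9, 3, 1 (period 4).
221 leaves remainder 1 on division by 4, so 27^221 ends in 7.

7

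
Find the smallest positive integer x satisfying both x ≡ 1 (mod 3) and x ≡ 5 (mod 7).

19

Since 7·1 ≡ 1 (mod 3), take x = 5 + 7·((1−5)·1 mod 3) = 5 + 7·2 = 19.
Check: 19 mod 3 = 1, 19 mod 7 = 5.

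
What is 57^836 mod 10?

Powers of 7 mod 10 repeat with period 4: 7, 9, 3, 1.
836 mod 4 = 0, so the last digit matches 7^4 = 1.

1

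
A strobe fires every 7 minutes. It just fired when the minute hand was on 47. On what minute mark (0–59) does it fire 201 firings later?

14

201·7 = 1407.
1407 − 23·60 = 27, so 1407 ≡ 27 (mod 60).
(47 + 27) mod 60 = 14.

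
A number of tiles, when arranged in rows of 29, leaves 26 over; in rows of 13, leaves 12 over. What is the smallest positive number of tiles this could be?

Since 13·9 ≡ 1 (mod 29), take x = 12 + 13·((26−12)·9 mod 29) = 12 + 13·10 = 142.
Check: 142 mod 29 = 26, 142 mod 13 = 12.

142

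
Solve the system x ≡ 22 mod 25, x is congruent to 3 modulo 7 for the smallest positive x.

122

x ≡ 3 (mod 7) gives x ∈ {3, 10, 17, 24, 31, 38, 45, 52, …}.
The first of these with x mod 25 = 22 is 122.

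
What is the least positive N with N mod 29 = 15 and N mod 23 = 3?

Since 23·24 ≡ 1 (mod 29), take x = 3 + 23·((15−3)·24 mod 29) = 3 + 23·27 = 624.
Check: 624 mod 29 = 15, 624 mod 23 = 3.

624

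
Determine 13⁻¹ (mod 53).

49

53 = 4·13 + 1
13 = 13·1 + 0
Back-substituting gives 13·49 ≡ 1 (mod 53).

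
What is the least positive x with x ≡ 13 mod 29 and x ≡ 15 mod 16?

303

x ≡ 15 (mod 16) gives x ∈ {15, 31, 47, 63, 79, 95, 111, 127, …}.
The first of these with x mod 29 = 13 is 303.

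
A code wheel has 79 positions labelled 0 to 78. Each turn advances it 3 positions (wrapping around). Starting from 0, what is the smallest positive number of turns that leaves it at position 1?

53

79 = 26·3 + 1
3 = 3·1 + 0
Back-substituting gives 3·53 ≡ 1 (mod 79).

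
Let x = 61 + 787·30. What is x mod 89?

787·30 = 23610.
23610 − 265·89 = 25, so 23610 ≡ 25 (mod 89).
(61 + 25) mod 89 = 86.

86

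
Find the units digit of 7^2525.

The units digit of 7^n cycles with period 4: 7, 9, 3, 1, …
2525 mod 4 = 1, so the last digit matches 7^1 = 7.

7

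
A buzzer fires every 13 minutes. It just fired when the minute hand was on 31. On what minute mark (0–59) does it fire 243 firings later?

10

243·13 = 3159.
3159 mod 60 = 39 (since 52·60 = 3120).
(31 + 39) mod 60 = 10.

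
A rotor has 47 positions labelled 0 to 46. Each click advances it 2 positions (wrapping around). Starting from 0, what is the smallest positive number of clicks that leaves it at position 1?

47 = 23·2 + 1
2 = 2·1 + 0
Back-substituting gives 2·24 ≡ 1 (mod 47).

24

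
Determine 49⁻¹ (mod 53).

53 = 1·49 + 4
49 = 12·4 + 1
4 = 4·1 + 0
Back-substituting gives 49·13 ≡ 1 (mod 53).

13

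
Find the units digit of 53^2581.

3

Powers of 3 mod 10 repeat with period 4: 3, 9, 7, 1.
2581 leaves remainder 1 on division by 4, so 53^2581 ends in 3.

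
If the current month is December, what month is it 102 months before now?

June

102 = 8·12 + 6, so 102 mod 12 = 6.
December − 6 months → June.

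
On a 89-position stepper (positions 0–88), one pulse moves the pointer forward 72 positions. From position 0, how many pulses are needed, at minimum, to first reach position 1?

89 = 1·72 + 17
72 = 4·17 + 4
17 = 4·4 + 1
4 = 4·1 + 0
Back-substituting gives 72·68 ≡ 1 (mod 89).

68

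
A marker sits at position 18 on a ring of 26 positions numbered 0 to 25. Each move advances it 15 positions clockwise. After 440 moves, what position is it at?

14

440·15 = 6600.
6600 mod 26 = 22 (since 253·26 = 6578).
(18 + 22) mod 26 = 14.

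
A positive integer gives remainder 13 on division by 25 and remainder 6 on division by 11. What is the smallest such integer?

x ≡ 6 (mod 11) gives x ∈ {6, 17, 28, 39, 50, 61, 72, 83, …}.
The first of these with x mod 25 = 13 is 138.

138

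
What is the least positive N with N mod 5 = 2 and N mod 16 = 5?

37

x ≡ 2 (mod 5) gives x ∈ {2, 7, 12, 17, 22, 27, 32, 37}.
The first of these with x mod 16 = 5 is 37.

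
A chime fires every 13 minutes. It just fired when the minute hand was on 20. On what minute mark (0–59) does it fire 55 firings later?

55·13 = 715.
715 mod 60 = 55 (since 11·60 = 660).
(20 + 55) mod 60 = 15.

15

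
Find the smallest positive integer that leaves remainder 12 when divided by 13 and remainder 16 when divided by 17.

220

Since 17·10 ≡ 1 (mod 13), take x = 16 + 17·((12−16)·10 mod 13) = 16 + 17·12 = 220.
Check: 220 mod 13 = 12, 220 mod 17 = 16.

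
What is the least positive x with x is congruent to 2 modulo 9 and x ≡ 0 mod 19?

38

x ≡ 2 (mod 9) gives x ∈ {2, 11, 20, 29, 38}.
The first of these with x mod 19 = 0 is 38.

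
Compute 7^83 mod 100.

By repeated squaring mod 100: 7^1≡7, 7^2≡49, 7^4≡1, 7^8≡1, 7^16≡1, 7^32≡1, 7^64≡1.
83 = 1 + 2 + 16 + 64, so 7^83 ≡ 7·49·1·1 ≡ 43 (mod 100).

43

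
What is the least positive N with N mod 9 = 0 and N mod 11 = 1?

Since 11·5 ≡ 1 (mod 9), take x = 1 + 11·((0−1)·5 mod 9) = 1 + 11·4 = 45.
Check: 45 mod 9 = 0, 45 mod 11 = 1.

45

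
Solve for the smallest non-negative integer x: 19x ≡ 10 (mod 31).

25

19⁻¹ ≡ 18 (mod 31) because 19·18 = 342 = 11·31 + 1.
Multiplying both sides by 18: x ≡ 18·10 = 180 ≡ 25 (mod 31).
Check: 19·25 = 475 = 15·31 + 10.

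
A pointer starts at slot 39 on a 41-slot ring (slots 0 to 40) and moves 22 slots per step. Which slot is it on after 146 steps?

12

146·22 = 3212.
Dividing 3212 by 41 gives quotient 78 and remainder 14.
(39 + 14) mod 41 = 12.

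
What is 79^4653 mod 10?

Last digits of 9^n: 9, 1 (period 2).
4653 leaves remainder 1 on division by 2, so 79^4653 ends in 9.

9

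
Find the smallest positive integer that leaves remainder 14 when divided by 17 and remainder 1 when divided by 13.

14

Since 13·4 ≡ 1 (mod 17), take x = 1 + 13·((14−1)·4 mod 17) = 1 + 13·1 = 14.
Check: 14 mod 17 = 14, 14 mod 13 = 1.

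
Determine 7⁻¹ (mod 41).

6

41 = 5·7 + 6
7 = 1·6 + 1
6 = 6·1 + 0
Back-substituting gives 7·6 ≡ 1 (mod 41).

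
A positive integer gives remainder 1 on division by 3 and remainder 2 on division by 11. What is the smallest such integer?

x ≡ 1 (mod 3) gives x ∈ {1, 4, 7, 10, 13}.
The first of these with x mod 11 = 2 is 13.

13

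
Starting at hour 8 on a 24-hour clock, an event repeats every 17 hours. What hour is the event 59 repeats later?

59·17 = 1003.
1003 − 41·24 = 19, so 1003 ≡ 19 (mod 24).
(8 + 19) mod 24 = 3.

3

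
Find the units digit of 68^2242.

Last digits of 8^n: 8, 4, 2, 6 (period 4).
2242 leaves remainder 2 on division by 4, so 68^2242 ends in 4.

4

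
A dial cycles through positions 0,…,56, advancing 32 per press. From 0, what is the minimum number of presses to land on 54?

48

32⁻¹ ≡ 41 (mod 57) because 32·41 = 1312 = 23·57 + 1.
Multiplying both sides by 41: x ≡ 41·54 = 2214 ≡ 48 (mod 57).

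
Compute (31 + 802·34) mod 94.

39

802·34 = 27268.
27268 mod 94 = 8 (since 290·94 = 27260).
(31 + 8) mod 94 = 39.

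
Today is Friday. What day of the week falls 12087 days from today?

12087 − 1726·7 = 5, so 12087 ≡ 5 (mod 7).
Friday + 5 days → Wednesday.

Wednesday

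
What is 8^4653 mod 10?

Last digits of 8^n: 8, 4, 2, 6 (period 4).
4653 mod 4 = 1, so the last digit matches 8^1 = 8.

8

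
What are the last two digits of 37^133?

Successive squares of 37 mod 100: 37^1≡37, 37^2≡69, 37^4≡61, 37^8≡21, 37^16≡41, 37^32≡81, 37^64≡61, 37^128≡21.
Since 133 = 1 + 4 + 128 in binary, 37^133 ≡ 37·61·21 ≡ 97 (mod 100).

97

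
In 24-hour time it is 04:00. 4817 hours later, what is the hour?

4817 − 200·24 = 17, so 4817 ≡ 17 (mod 24).
(4 + 17) mod 24 = 21.

21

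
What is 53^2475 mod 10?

The units digit of 53^n cycles with period 4: 3, 9, 7, 1, …
2475 mod 4 = 3, so the last digit matches 3^3 = 7.

7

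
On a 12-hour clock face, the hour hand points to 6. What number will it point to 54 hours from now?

Dividing 54 by 12 gives quotient 4 and remainder 6.
6 + 6 → 12 on a 12-hour dial.

12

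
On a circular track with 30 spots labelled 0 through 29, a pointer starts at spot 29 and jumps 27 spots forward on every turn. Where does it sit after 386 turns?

386·27 = 10422.
10422 − 347·30 = 12, so 10422 ≡ 12 (mod 30).
(29 + 12) mod 30 = 11.

11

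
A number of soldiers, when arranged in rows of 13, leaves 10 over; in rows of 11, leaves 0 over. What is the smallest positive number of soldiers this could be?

x ≡ 0 (mod 11) gives x ∈ {0, 11, 22, 33, 44, 55, 66, 77, …}.
The first of these with x mod 13 = 10 is 88.

88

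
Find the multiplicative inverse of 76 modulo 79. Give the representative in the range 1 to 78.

26

79 = 1·76 + 3
76 = 25·3 + 1
3 = 3·1 + 0
Back-substituting gives 76·26 ≡ 1 (mod 79).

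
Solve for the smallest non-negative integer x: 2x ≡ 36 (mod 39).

2⁻¹ ≡ 20 (mod 39) because 2·20 = 40 = 1·39 + 1.
So x ≡ 20·36 = 720 ≡ 18 (mod 39).
Check: 2·18 = 36 = 0·39 + 36.

18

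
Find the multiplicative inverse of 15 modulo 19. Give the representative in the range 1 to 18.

19 = 1·15 + 4
15 = 3·4 + 3
4 = 1·3 + 1
3 = 3·1 + 0
Back-substituting gives 15·14 ≡ 1 (mod 19).

14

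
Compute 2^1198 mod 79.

By repeated squaring mod 79: 2^1≡2, 2^2≡4, 2^4≡16, 2^8≡19, 2^16≡45, 2^32≡50, 2^64≡51, 2^128≡73, 2^256≡36, 2^512≡32, 2^1024≡76.
1198 = 2 + 4 + 8 + 32 + 128 + 1024, so 2^1198 ≡ 4·16·19·50·73·76 ≡ 13 (mod 79).

13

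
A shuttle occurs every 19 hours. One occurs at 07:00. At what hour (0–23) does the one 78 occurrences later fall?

78·19 = 1482.
Dividing 1482 by 24 gives quotient 61 and remainder 18.
(7 + 18) mod 24 = 1.

1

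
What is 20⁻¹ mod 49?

49 = 2·20 + 9
20 = 2·9 + 2
9 = 4·2 + 1
2 = 2·1 + 0
Back-substituting gives 20·27 ≡ 1 (mod 49).

27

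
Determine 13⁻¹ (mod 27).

27 = 2·13 + 1
13 = 13·1 + 0
Back-substituting gives 13·25 ≡ 1 (mod 27).

25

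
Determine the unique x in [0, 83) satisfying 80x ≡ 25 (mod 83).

47

The inverse of 80 mod 83 is 55 (since 80·55 = 4400 ≡ 1).
So x ≡ 55·25 = 1375 ≡ 47 (mod 83).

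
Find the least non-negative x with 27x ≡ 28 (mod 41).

27⁻¹ ≡ 38 (mod 41) because 27·38 = 1026 = 25·41 + 1.
Multiplying both sides by 38: x ≡ 38·28 = 1064 ≡ 39 (mod 41).
Check: 27·39 = 1053 = 25·41 + 28.

39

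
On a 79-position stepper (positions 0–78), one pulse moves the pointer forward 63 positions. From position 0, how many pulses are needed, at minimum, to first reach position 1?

74

63·74 = 4662 = 59·79 + 1, so 63⁻¹ ≡ 74 (mod 79).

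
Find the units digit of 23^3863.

Last digits of 3^n: 3, 9, 7, 1 (period 4).
3863 leaves remainder 3 on division by 4, so 23^3863 ends in 7.

7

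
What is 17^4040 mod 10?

Last digits of 7^n: 7, 9, 3, 1 (period 4).
4040 leaves remainder 0 on division by 4, so 17^4040 ends in 1.

1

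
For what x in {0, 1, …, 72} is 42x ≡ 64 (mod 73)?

5

The inverse of 42 mod 73 is 40 (since 42·40 = 1680 ≡ 1).
Multiplying both sides by 40: x ≡ 40·64 = 2560 ≡ 5 (mod 73).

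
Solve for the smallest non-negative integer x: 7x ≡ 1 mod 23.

10

The inverse of 7 mod 23 is 10 (since 7·10 = 70 ≡ 1).
So x ≡ 10·1 = 10 ≡ 10 (mod 23).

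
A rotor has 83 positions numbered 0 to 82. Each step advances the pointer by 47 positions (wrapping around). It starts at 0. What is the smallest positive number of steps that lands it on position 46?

31

47⁻¹ ≡ 53 (mod 83) because 47·53 = 2491 = 30·83 + 1.
Multiplying both sides by 53: x ≡ 53·46 = 2438 ≡ 31 (mod 83).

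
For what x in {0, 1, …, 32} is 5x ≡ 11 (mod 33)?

5⁻¹ ≡ 20 (mod 33) because 5·20 = 100 = 3·33 + 1.
So x ≡ 20·11 = 220 ≡ 22 (mod 33).

22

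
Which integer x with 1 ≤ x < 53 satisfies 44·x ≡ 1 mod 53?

47

44·47 = 2068 = 39·53 + 1, so 44⁻¹ ≡ 47 (mod 53).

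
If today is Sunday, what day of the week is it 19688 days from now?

19688 − 2812·7 = 4, so 19688 ≡ 4 (mod 7).
Sunday + 4 days → Thursday.

Thursday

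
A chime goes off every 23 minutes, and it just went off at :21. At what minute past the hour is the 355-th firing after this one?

355·23 = 8165.
Dividing 8165 by 60 gives quotient 136 and remainder 5.
(21 + 5) mod 60 = 26.

26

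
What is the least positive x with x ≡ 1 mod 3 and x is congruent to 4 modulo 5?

4

Since 5·2 ≡ 1 (mod 3), take x = 4 + 5·((1−4)·2 mod 3) = 4 + 5·0 = 4.
Check: 4 mod 3 = 1, 4 mod 5 = 4.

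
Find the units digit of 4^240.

6

Powers of 4 mod 10 repeat with period 2: 4, 6.
240 mod 2 = 0, so the last digit matches 4^2 = 6.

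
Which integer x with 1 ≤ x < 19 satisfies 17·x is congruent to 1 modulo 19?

9

17·9 = 153 = 8·19 + 1, so 17⁻¹ ≡ 9 (mod 19).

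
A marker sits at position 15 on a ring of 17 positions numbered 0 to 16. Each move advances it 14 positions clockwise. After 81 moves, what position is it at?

81·14 = 1134.
1134 mod 17 = 12 (since 66·17 = 1122).
(15 + 12) mod 17 = 10.

10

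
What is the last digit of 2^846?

The units digit of 2^n cycles with period 4: 2, 4, 8, 6, …
846 mod 4 = 2, so the last digit matches 2^2 = 4.

4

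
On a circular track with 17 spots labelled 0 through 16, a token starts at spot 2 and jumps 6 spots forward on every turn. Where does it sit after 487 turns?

0

487·6 = 2922.
2922 − 171·17 = 15, so 2922 ≡ 15 (mod 17).
(2 + 15) mod 17 = 0.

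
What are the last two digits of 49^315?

By repeated squaring mod 100: 49^1≡49, 49^2≡1, 49^4≡1, 49^8≡1, 49^16≡1, 49^32≡1, 49^64≡1, 49^128≡1, 49^256≡1.
315 = 1 + 2 + 8 + 16 + 32 + 256, so 49^315 ≡ 49·1·1·1·1·1 ≡ 49 (mod 100).

49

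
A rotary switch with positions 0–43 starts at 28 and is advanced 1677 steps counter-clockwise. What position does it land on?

Dividing 1677 by 44 gives quotient 38 and remainder 5.
(28 − 5) mod 44 = 23.

23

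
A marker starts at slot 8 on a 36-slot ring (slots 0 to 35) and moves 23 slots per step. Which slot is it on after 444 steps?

444·23 = 10212.
10212 mod 36 = 24 (since 283·36 = 10188).
(8 + 24) mod 36 = 32.

32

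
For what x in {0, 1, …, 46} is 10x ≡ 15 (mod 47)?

25

The inverse of 10 mod 47 is 33 (since 10·33 = 330 ≡ 1).
Multiplying both sides by 33: x ≡ 33·15 = 495 ≡ 25 (mod 47).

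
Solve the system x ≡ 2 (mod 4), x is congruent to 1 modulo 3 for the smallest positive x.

10

x ≡ 1 (mod 3) gives x ∈ {1, 4, 7, 10}.
The first of these with x mod 4 = 2 is 10.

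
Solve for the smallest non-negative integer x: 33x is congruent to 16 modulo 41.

39

33⁻¹ ≡ 5 (mod 41) because 33·5 = 165 = 4·41 + 1.
So x ≡ 5·16 = 80 ≡ 39 (mod 41).
Check: 33·39 = 1287 = 31·41 + 16.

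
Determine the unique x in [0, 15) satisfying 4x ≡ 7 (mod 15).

13

The inverse of 4 mod 15 is 4 (since 4·4 = 16 ≡ 1).
Multiplying both sides by 4: x ≡ 4·7 = 28 ≡ 13 (mod 15).
Check: 4·13 = 52 = 3·15 + 7.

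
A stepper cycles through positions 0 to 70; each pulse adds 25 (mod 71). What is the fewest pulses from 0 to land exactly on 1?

54

71 = 2·25 + 21
25 = 1·21 + 4
21 = 5·4 + 1
4 = 4·1 + 0
Back-substituting gives 25·54 ≡ 1 (mod 71).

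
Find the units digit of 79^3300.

The units digit of 79^n cycles with period 2: 9, 1, …
3300 leaves remainder 0 on division by 2, so 79^3300 ends in 1.

1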